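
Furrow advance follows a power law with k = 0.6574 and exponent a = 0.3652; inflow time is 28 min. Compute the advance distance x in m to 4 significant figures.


Approach: apply the power-law advance function, x = k*t^a.
x = 0.6574 * 28^0.3652 = 2.220 m
Therefore the advance distance x = 2.220 m.


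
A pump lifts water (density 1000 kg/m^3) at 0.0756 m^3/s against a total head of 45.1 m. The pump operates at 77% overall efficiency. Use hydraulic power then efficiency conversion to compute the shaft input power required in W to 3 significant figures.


Approach: apply hydraulic power then efficiency conversion, P = rho*g*Q*H; P_in = P/eta.
Step 1 — hydraulic power (P = rho*g*Q*H):
  P = 1000 * 9.81 * 0.0756 * 45.1 = 33448 W
Step 2 — input power: P_in = P/eta = 33448 / 0.77 = 43400 W
Therefore the shaft input power required = 43400 W.


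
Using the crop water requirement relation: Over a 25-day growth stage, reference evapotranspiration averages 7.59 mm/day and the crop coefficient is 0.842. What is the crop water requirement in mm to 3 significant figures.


Approach: apply the crop water requirement relation, CWR = ET0 * Kc * days.
CWR = 7.59 * 0.842 * 25 = 160 mm
Therefore the crop water requirement = 160 mm.


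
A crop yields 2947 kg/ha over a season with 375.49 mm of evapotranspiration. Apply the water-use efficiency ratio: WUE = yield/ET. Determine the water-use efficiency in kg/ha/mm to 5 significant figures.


WUE = 2947 / 375.49 = 7.8484 kg/ha/mm
Therefore the water-use efficiency = 7.8484 kg/ha/mm.


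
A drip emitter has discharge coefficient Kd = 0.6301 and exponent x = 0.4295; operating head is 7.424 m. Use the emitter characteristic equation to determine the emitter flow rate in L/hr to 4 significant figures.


Approach: apply the emitter characteristic equation, q = Kd * h^x.
q = 0.6301 * 7.424^0.4295 = 1.491 L/hr
Therefore the emitter flow rate = 1.491 L/hr.


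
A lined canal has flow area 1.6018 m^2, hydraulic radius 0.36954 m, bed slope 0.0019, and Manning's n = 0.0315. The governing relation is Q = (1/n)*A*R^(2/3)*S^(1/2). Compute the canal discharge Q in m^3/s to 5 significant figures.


Q = (1/0.0315) * 1.6018 * 0.36954^(2/3) * 0.0019^(1/2) = 1.1414 m^3/s
Therefore the canal discharge Q = 1.1414 m^3/s.


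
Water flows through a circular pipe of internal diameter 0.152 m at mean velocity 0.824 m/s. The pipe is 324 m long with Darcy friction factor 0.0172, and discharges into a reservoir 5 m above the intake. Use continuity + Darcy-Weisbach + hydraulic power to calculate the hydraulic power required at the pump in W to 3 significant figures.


Approach: apply continuity + Darcy-Weisbach + hydraulic power, Q = A*v; hf = f*(L/D)*(v^2/(2g)); H = static + hf; P = rho*g*Q*H.
Step 1 — flow rate (continuity, Q = A*v):
  A = pi*(0.152/2)^2 = 0.018146 m^2
  Q = 0.018146 * 0.824 = 0.014952 m^3/s
Step 2 — friction head loss (Darcy-Weisbach):
  hf = 0.0172 * (324/0.152) * (0.824^2 / (2*9.81))
  hf = 1.2688 m
Step 3 — total head: H = 5 + 1.2688 = 6.2688 m
Step 4 — hydraulic power (P = rho*g*Q*H):
  P = 1000 * 9.81 * 0.014952 * 6.2688 = 920 W
Therefore the hydraulic power required at the pump = 920 W.


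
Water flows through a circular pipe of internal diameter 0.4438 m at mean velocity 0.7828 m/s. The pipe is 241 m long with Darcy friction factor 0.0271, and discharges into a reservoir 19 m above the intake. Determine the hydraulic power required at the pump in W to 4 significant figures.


Approach: apply continuity + Darcy-Weisbach + hydraulic power, Q = A*v; hf = f*(L/D)*(v^2/(2g)); H = static + hf; P = rho*g*Q*H.
Step 1 — flow rate (continuity, Q = A*v):
  A = pi*(0.4438/2)^2 = 0.154691 m^2
  Q = 0.154691 * 0.7828 = 0.121092 m^3/s
Step 2 — friction head loss (Darcy-Weisbach):
  hf = 0.0271 * (241/0.4438) * (0.7828^2 / (2*9.81))
  hf = 0.459623 m
Step 3 — total head: H = 19 + 0.459623 = 19.4596 m
Step 4 — hydraulic power (P = rho*g*Q*H):
  P = 1000 * 9.81 * 0.121092 * 19.4596 = 23120 W
Therefore the hydraulic power required at the pump = 23120 W.


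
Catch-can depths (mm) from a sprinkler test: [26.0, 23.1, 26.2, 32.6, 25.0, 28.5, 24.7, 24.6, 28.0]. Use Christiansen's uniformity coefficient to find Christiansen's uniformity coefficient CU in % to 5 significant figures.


Approach: apply Christiansen's uniformity coefficient, CU = (1 - mean_abs_deviation/mean)*100.
mean = 26.52222 mm
mean |d_i - mean| = 2.118519 mm
CU = (1 - 2.118519/26.52222)*100 = 92.012 %
Therefore Christiansen's uniformity coefficient CU = 92.012 %.


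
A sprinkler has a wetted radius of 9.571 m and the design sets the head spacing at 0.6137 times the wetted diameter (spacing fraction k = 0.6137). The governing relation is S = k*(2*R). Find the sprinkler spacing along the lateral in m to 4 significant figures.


S = 0.6137 * (2 * 9.571) = 11.75 m
Therefore the sprinkler spacing along the lateral = 11.75 m.


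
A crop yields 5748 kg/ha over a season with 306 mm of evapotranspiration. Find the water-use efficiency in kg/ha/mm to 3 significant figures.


Approach: apply the water-use efficiency ratio, WUE = yield/ET.
WUE = 5748 / 306 = 18.8 kg/ha/mm
Therefore the water-use efficiency = 18.8 kg/ha/mm.


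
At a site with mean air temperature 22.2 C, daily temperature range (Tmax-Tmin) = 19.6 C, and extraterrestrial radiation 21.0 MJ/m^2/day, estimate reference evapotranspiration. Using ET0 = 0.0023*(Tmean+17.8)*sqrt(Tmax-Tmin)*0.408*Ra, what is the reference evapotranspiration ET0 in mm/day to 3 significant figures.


ET0 = 0.0023*(22.2+17.8)*sqrt(19.6)*0.408*21.0 = 3.49 mm/day
Therefore the reference evapotranspiration ET0 = 3.49 mm/day.


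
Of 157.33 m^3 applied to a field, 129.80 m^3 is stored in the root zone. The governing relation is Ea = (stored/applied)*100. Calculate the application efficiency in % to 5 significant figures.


Ea = (129.80/157.33)*100 = 82.502 %
Therefore the application efficiency = 82.502 %.


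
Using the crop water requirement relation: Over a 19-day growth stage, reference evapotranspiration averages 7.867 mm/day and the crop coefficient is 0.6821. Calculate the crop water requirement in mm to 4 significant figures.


Approach: apply the crop water requirement relation, CWR = ET0 * Kc * days.
CWR = 7.867 * 0.6821 * 19 = 102.0 mm
Therefore the crop water requirement = 102.0 mm.


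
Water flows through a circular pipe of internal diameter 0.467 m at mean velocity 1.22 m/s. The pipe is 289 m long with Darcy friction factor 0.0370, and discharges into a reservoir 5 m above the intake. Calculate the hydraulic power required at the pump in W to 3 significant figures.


Approach: apply continuity + Darcy-Weisbach + hydraulic power, Q = A*v; hf = f*(L/D)*(v^2/(2g)); H = static + hf; P = rho*g*Q*H.
Step 1 — flow rate (continuity, Q = A*v):
  A = pi*(0.467/2)^2 = 0.17129 m^2
  Q = 0.17129 * 1.22 = 0.20897 m^3/s
Step 2 — friction head loss (Darcy-Weisbach):
  hf = 0.0370 * (289/0.467) * (1.22^2 / (2*9.81))
  hf = 1.7370 m
Step 3 — total head: H = 5 + 1.7370 = 6.7370 m
Step 4 — hydraulic power (P = rho*g*Q*H):
  P = 1000 * 9.81 * 0.20897 * 6.7370 = 13800 W
Therefore the hydraulic power required at the pump = 13800 W.


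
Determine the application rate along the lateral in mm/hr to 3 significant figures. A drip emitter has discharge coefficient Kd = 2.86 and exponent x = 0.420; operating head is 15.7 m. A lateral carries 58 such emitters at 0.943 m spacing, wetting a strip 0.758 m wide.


Approach: apply the emitter equation with a lateral mass balance, q = Kd*h^x; Q = n*q; rate = Q/(n*spacing*width).
Step 1 — single emitter flow (q = Kd*h^x):
  q = 2.86 * 15.7^0.420 = 9.0917 L/hr
Step 2 — total lateral flow: Q = 58 * 9.0917 = 527.32 L/hr
Step 3 — wetted area: A = 58 * 0.943 * 0.758 = 41.458 m^2
Step 4 — application rate: Q/A = 527.32/41.458 = 12.7 mm/hr
Therefore the application rate along the lateral = 12.7 mm/hr.


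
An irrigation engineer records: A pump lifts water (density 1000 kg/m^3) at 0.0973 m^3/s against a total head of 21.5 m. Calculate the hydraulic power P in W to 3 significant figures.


Approach: apply the hydraulic power relation, P = rho*g*Q*H.
P = 1000 * 9.81 * 0.0973 * 21.5 = 20500 W
Therefore the hydraulic power P = 20500 W.


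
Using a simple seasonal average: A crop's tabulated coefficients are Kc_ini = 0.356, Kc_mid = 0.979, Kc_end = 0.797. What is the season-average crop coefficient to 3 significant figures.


Approach: apply a simple seasonal average, Kc_avg = (Kc_ini + Kc_mid + Kc_end)/3.
Kc_avg = (0.356 + 0.979 + 0.797)/3 = 0.711
Therefore the season-average crop coefficient = 0.711.


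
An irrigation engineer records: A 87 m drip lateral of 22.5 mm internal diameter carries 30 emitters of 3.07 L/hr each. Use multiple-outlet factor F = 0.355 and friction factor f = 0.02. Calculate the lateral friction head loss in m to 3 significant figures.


Approach: apply Darcy-Weisbach with the multiple-outlet F-factor, Q = n*q/(3600*1000) m^3/s; v = Q/A; hf = F*f*(L/D)*(v^2/(2g)).
Q = 30*3.07/(3600*1000) = 2.5583e-05 m^3/s
A = pi*(22.5e-3/2)^2 = 3.9761e-04 m^2, so v = Q/A = 0.064343 m/s
hf = 0.355*0.02*(87/0.0225)*(0.064343^2/(2*9.81)) = 0.00579 m
Therefore the lateral friction head loss = 0.00579 m.


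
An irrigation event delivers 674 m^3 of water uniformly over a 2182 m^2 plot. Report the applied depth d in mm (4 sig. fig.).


Approach: apply depth from volume over area, d = (V/A)*1000.
d = (674 / 2182) * 1000 = 308.9 mm
Therefore the applied depth d = 308.9 mm.


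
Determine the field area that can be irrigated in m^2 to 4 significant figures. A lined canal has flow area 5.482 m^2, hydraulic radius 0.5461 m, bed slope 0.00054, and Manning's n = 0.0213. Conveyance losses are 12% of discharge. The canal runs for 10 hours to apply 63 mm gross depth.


Approach: apply Manning's equation with a conveyance and depth budget, Q = (1/n)*A*R^(2/3)*S^(1/2); Q_field = Q*(1-loss); Area = Q_field*t/(d/1000).
Step 1 — canal discharge (Manning's equation):
  Q = (1/0.0213) * 5.482 * 0.5461^(2/3) * 0.00054^(1/2) = 3.99581 m^3/s
Step 2 — delivered flow: Q_field = 3.99581*(1 - 12/100) = 3.51631 m^3/s
Step 3 — volume delivered: V = 3.51631 * 10*3600 = 126587 m^3
Step 4 — area served: A = V / (depth/1000) = 126587 / 0.063 = 2009000 m^2
Therefore the field area that can be irrigated = 2009000 m^2.


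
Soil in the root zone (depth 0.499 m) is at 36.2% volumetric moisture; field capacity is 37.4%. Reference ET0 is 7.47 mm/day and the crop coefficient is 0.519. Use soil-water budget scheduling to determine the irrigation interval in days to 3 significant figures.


Approach: apply soil-water budget scheduling, SMD = (FC-theta)/100*depth*1000; ETc = ET0*Kc; interval = SMD/ETc.
Step 1 — soil moisture deficit:
  SMD = (37.4 - 36.2)/100 * 0.499 * 1000 = 5.9880 mm
Step 2 — daily crop ET (ETc = ET0*Kc):
  ETc = 7.47 * 0.519 = 3.8769 mm/day
Step 3 — irrigation interval (SMD/ETc):
  interval = 5.9880 / 3.8769 = 1.54 days
Therefore the irrigation interval = 1.54 days.


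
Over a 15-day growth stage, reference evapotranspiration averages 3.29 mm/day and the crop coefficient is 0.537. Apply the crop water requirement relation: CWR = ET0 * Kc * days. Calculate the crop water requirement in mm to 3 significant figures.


CWR = 3.29 * 0.537 * 15 = 26.5 mm
Therefore the crop water requirement = 26.5 mm.


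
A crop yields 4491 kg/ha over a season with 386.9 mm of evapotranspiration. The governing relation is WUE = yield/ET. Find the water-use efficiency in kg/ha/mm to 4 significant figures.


WUE = 4491 / 386.9 = 11.61 kg/ha/mm
Therefore the water-use efficiency = 11.61 kg/ha/mm.


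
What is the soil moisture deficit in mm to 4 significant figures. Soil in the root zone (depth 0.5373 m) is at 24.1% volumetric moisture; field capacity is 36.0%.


Approach: apply the soil moisture deficit relation, SMD = (FC - theta)/100 * depth * 1000.
SMD = (36.0 - 24.1)/100 * 0.5373 * 1000 = 63.94 mm
Therefore the soil moisture deficit = 63.94 mm.


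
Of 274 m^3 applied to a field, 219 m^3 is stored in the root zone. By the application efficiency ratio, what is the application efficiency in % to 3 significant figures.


Approach: apply the application efficiency ratio, Ea = (stored/applied)*100.
Ea = (219/274)*100 = 79.9 %
Therefore the application efficiency = 79.9 %.


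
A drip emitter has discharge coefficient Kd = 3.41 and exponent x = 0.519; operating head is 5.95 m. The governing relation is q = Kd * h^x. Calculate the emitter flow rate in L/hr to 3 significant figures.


q = 3.41 * 5.95^0.519 = 8.60 L/hr
Therefore the emitter flow rate = 8.60 L/hr.


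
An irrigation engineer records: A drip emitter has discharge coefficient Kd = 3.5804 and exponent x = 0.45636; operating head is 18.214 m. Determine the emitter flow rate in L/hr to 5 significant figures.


Approach: apply the emitter characteristic equation, q = Kd * h^x.
q = 3.5804 * 18.214^0.45636 = 13.463 L/hr
Therefore the emitter flow rate = 13.463 L/hr.


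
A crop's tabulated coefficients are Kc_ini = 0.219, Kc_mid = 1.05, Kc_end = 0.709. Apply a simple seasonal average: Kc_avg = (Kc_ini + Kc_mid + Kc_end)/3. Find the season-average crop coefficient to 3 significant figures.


Kc_avg = (0.219 + 1.05 + 0.709)/3 = 0.659
Therefore the season-average crop coefficient = 0.659.


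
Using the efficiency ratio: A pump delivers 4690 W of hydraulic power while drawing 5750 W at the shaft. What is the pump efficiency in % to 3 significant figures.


Approach: apply the efficiency ratio, eta = (P_out/P_in)*100.
eta = (4690 / 5750) * 100 = 81.6 %
Therefore the pump efficiency = 81.6 %.


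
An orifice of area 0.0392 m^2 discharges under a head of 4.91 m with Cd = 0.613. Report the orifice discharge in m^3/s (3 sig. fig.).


Approach: apply the orifice equation, Q = Cd*A*sqrt(2*g*h).
Q = 0.613 * 0.0392 * sqrt(2*9.81*4.91) = 0.236 m^3/s
Therefore the orifice discharge = 0.236 m^3/s.


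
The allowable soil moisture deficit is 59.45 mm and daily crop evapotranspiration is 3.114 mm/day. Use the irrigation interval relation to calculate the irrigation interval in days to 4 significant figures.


Approach: apply the irrigation interval relation, interval = SMD / ETc.
interval = 59.45 / 3.114 = 19.09 days
Therefore the irrigation interval = 19.09 days.


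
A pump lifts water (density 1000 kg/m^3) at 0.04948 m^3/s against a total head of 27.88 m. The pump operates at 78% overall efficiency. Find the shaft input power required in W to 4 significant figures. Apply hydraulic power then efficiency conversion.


Approach: apply hydraulic power then efficiency conversion, P = rho*g*Q*H; P_in = P/eta.
Step 1 — hydraulic power (P = rho*g*Q*H):
  P = 1000 * 9.81 * 0.04948 * 27.88 = 13532.9 W
Step 2 — input power: P_in = P/eta = 13532.9 / 0.78 = 17350 W
Therefore the shaft input power required = 17350 W.


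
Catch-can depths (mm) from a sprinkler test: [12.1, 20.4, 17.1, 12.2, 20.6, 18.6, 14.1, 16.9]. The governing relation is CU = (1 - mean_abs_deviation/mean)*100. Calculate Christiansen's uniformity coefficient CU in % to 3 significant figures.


mean = 16.500 mm
mean |d_i - mean| = 2.7750 mm
CU = (1 - 2.7750/16.500)*100 = 83.2 %
Therefore Christiansen's uniformity coefficient CU = 83.2 %.


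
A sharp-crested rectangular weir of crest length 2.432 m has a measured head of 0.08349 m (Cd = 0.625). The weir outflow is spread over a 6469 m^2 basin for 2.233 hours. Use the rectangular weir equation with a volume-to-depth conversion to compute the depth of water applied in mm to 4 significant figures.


Approach: apply the rectangular weir equation with a volume-to-depth conversion, Q = (2/3)*Cd*L*sqrt(2g)*H^1.5; d = Q*t/A * 1000.
Step 1 — weir discharge:
  Q = (2/3)*0.625*2.432*sqrt(2*9.81)*0.08349^1.5 = 0.108281 m^3/s
Step 2 — volume: V = 0.108281 * 2.233*3600 = 870.452 m^3
Step 3 — depth: d = V/A * 1000 = 870.452/6469 * 1000 = 134.6 mm
Therefore the depth of water applied = 134.6 mm.


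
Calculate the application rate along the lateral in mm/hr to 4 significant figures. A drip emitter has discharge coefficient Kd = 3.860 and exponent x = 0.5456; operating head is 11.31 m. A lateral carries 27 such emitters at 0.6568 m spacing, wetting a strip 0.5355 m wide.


Approach: apply the emitter equation with a lateral mass balance, q = Kd*h^x; Q = n*q; rate = Q/(n*spacing*width).
Step 1 — single emitter flow (q = Kd*h^x):
  q = 3.860 * 11.31^0.5456 = 14.4996 L/hr
Step 2 — total lateral flow: Q = 27 * 14.4996 = 391.490 L/hr
Step 3 — wetted area: A = 27 * 0.6568 * 0.5355 = 9.49634 m^2
Step 4 — application rate: Q/A = 391.490/9.49634 = 41.23 mm/hr
Therefore the application rate along the lateral = 41.23 mm/hr.


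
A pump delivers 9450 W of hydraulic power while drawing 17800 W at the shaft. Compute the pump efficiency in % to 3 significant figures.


Approach: apply the efficiency ratio, eta = (P_out/P_in)*100.
eta = (9450 / 17800) * 100 = 53.1 %
Therefore the pump efficiency = 53.1 %.


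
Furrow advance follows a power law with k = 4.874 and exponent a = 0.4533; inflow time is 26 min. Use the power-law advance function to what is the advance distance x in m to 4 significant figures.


Approach: apply the power-law advance function, x = k*t^a.
x = 4.874 * 26^0.4533 = 21.34 m
Therefore the advance distance x = 21.34 m.


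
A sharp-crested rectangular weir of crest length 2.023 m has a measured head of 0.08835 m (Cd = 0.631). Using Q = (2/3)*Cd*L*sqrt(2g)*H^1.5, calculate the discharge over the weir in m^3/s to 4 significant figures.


Q = (2/3)*0.631*2.023*sqrt(2*9.81)*0.08835^1.5 = 0.09899 m^3/s
Therefore the discharge over the weir = 0.09899 m^3/s.


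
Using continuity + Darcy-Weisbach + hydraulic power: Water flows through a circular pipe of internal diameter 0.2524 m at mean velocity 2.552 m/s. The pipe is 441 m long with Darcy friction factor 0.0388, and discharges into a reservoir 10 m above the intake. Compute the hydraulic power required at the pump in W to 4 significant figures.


Approach: apply continuity + Darcy-Weisbach + hydraulic power, Q = A*v; hf = f*(L/D)*(v^2/(2g)); H = static + hf; P = rho*g*Q*H.
Step 1 — flow rate (continuity, Q = A*v):
  A = pi*(0.2524/2)^2 = 0.0500344 m^2
  Q = 0.0500344 * 2.552 = 0.127688 m^3/s
Step 2 — friction head loss (Darcy-Weisbach):
  hf = 0.0388 * (441/0.2524) * (2.552^2 / (2*9.81))
  hf = 22.5031 m
Step 3 — total head: H = 10 + 22.5031 = 32.5031 m
Step 4 — hydraulic power (P = rho*g*Q*H):
  P = 1000 * 9.81 * 0.127688 * 32.5031 = 40710 W
Therefore the hydraulic power required at the pump = 40710 W.


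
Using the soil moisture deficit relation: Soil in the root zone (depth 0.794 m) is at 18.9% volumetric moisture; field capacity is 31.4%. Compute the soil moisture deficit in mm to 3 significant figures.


Approach: apply the soil moisture deficit relation, SMD = (FC - theta)/100 * depth * 1000.
SMD = (31.4 - 18.9)/100 * 0.794 * 1000 = 99.2 mm
Therefore the soil moisture deficit = 99.2 mm.


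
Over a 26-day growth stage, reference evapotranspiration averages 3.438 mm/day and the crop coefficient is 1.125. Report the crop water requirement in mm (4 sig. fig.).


Approach: apply the crop water requirement relation, CWR = ET0 * Kc * days.
CWR = 3.438 * 1.125 * 26 = 100.6 mm
Therefore the crop water requirement = 100.6 mm.


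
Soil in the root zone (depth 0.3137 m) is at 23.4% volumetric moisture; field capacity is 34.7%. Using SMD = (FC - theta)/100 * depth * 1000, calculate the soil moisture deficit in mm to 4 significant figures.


SMD = (34.7 - 23.4)/100 * 0.3137 * 1000 = 35.45 mm
Therefore the soil moisture deficit = 35.45 mm.


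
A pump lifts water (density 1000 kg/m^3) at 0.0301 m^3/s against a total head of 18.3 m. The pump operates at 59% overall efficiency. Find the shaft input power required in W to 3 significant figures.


Approach: apply hydraulic power then efficiency conversion, P = rho*g*Q*H; P_in = P/eta.
Step 1 — hydraulic power (P = rho*g*Q*H):
  P = 1000 * 9.81 * 0.0301 * 18.3 = 5403.6 W
Step 2 — input power: P_in = P/eta = 5403.6 / 0.59 = 9160 W
Therefore the shaft input power required = 9160 W.


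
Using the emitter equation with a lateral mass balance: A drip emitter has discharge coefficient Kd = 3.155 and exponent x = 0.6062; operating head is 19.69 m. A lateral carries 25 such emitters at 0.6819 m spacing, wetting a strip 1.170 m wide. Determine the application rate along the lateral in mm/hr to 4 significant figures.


Approach: apply the emitter equation with a lateral mass balance, q = Kd*h^x; Q = n*q; rate = Q/(n*spacing*width).
Step 1 — single emitter flow (q = Kd*h^x):
  q = 3.155 * 19.69^0.6062 = 19.2119 L/hr
Step 2 — total lateral flow: Q = 25 * 19.2119 = 480.298 L/hr
Step 3 — wetted area: A = 25 * 0.6819 * 1.170 = 19.9456 m^2
Step 4 — application rate: Q/A = 480.298/19.9456 = 24.08 mm/hr
Therefore the application rate along the lateral = 24.08 mm/hr.


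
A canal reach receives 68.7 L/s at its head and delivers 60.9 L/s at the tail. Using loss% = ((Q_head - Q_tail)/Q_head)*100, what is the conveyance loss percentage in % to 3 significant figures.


loss = ((68.7 - 60.9)/68.7)*100 = 11.4 %
Therefore the conveyance loss percentage = 11.4 %.


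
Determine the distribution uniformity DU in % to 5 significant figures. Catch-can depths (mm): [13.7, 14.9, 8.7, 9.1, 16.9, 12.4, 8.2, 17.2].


Approach: apply the low-quarter distribution uniformity, DU = (mean of lowest quarter of readings / overall mean)*100.
sorted lowest 2 of 8: [8.2, 8.7] -> mean = 8.450000 mm
overall mean = 12.63750 mm
DU = (8.450000/12.63750)*100 = 66.864 %
Therefore the distribution uniformity DU = 66.864 %.


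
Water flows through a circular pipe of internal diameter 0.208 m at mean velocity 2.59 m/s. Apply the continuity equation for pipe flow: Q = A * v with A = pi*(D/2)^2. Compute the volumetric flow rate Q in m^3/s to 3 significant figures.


A = pi*(0.208/2)^2 = 0.033979 m^2
Q = 0.033979 * 2.59 = 0.0880 m^3/s
Therefore the volumetric flow rate Q = 0.0880 m^3/s.


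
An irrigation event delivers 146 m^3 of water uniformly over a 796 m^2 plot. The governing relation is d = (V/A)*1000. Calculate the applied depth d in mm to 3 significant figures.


d = (146 / 796) * 1000 = 183 mm
Therefore the applied depth d = 183 mm.


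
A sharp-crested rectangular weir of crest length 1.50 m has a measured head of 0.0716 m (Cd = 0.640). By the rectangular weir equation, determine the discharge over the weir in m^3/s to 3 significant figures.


Approach: apply the rectangular weir equation, Q = (2/3)*Cd*L*sqrt(2g)*H^1.5.
Q = (2/3)*0.640*1.50*sqrt(2*9.81)*0.0716^1.5 = 0.0543 m^3/s
Therefore the discharge over the weir = 0.0543 m^3/s.


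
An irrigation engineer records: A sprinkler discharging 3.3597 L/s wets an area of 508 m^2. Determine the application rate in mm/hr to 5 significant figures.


Approach: apply the application rate relation, rate = (Q/A)*3600.
rate = (3.3597 / 508) * 3600 = 23.809 mm/hr
Therefore the application rate = 23.809 mm/hr.


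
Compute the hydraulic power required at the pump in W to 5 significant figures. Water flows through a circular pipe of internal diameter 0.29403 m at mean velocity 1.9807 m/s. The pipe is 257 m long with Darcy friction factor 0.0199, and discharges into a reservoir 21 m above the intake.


Approach: apply continuity + Darcy-Weisbach + hydraulic power, Q = A*v; hf = f*(L/D)*(v^2/(2g)); H = static + hf; P = rho*g*Q*H.
Step 1 — flow rate (continuity, Q = A*v):
  A = pi*(0.29403/2)^2 = 0.06790053 m^2
  Q = 0.06790053 * 1.9807 = 0.1344906 m^3/s
Step 2 — friction head loss (Darcy-Weisbach):
  hf = 0.0199 * (257/0.29403) * (1.9807^2 / (2*9.81))
  hf = 3.478027 m
Step 3 — total head: H = 21 + 3.478027 = 24.47803 m
Step 4 — hydraulic power (P = rho*g*Q*H):
  P = 1000 * 9.81 * 0.1344906 * 24.47803 = 32295 W
Therefore the hydraulic power required at the pump = 32295 W.


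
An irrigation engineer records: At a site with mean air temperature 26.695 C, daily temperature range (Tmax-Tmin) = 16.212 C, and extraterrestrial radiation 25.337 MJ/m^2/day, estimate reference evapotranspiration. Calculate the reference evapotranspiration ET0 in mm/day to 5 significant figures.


Approach: apply the Hargreaves-Samani method, ET0 = 0.0023*(Tmean+17.8)*sqrt(Tmax-Tmin)*0.408*Ra.
ET0 = 0.0023*(26.695+17.8)*sqrt(16.212)*0.408*25.337 = 4.2596 mm/day
Therefore the reference evapotranspiration ET0 = 4.2596 mm/day.


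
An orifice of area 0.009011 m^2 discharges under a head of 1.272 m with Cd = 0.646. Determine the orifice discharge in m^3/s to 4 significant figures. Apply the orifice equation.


Approach: apply the orifice equation, Q = Cd*A*sqrt(2*g*h).
Q = 0.646 * 0.009011 * sqrt(2*9.81*1.272) = 0.02908 m^3/s
Therefore the orifice discharge = 0.02908 m^3/s.


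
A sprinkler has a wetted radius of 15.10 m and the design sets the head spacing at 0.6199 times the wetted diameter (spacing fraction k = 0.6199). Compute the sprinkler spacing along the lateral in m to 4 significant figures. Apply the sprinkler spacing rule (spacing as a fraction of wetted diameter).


Approach: apply the sprinkler spacing rule (spacing as a fraction of wetted diameter), S = k*(2*R).
S = 0.6199 * (2 * 15.10) = 18.72 m
Therefore the sprinkler spacing along the lateral = 18.72 m.


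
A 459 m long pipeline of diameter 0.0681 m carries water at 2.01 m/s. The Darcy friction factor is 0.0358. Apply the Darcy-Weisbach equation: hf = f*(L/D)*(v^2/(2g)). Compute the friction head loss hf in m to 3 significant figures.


hf = 0.0358 * (459/0.0681) * (2.01^2 / (2*9.81))
hf = 49.7 m
Therefore the friction head loss hf = 49.7 m.


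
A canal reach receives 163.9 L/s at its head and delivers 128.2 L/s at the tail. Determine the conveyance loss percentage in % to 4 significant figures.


Approach: apply the conveyance loss ratio, loss% = ((Q_head - Q_tail)/Q_head)*100.
loss = ((163.9 - 128.2)/163.9)*100 = 21.78 %
Therefore the conveyance loss percentage = 21.78 %.


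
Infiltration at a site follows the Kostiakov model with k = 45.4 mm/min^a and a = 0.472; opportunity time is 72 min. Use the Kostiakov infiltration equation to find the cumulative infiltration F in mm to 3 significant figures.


Approach: apply the Kostiakov infiltration equation, F = k*t^a.
F = 45.4 * 72^0.472 = 342 mm
Therefore the cumulative infiltration F = 342 mm.


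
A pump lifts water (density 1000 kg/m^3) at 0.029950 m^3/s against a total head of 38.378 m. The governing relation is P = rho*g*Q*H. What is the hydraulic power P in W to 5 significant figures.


P = 1000 * 9.81 * 0.029950 * 38.378 = 11276 W
Therefore the hydraulic power P = 11276 W.


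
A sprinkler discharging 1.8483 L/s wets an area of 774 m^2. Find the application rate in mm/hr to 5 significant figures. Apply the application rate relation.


Approach: apply the application rate relation, rate = (Q/A)*3600.
rate = (1.8483 / 774) * 3600 = 8.5967 mm/hr
Therefore the application rate = 8.5967 mm/hr.


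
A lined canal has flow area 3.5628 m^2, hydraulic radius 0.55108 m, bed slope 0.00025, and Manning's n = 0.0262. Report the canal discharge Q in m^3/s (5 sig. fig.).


Approach: apply Manning's equation, Q = (1/n)*A*R^(2/3)*S^(1/2).
Q = (1/0.0262) * 3.5628 * 0.55108^(2/3) * 0.00025^(1/2) = 1.4452 m^3/s
Therefore the canal discharge Q = 1.4452 m^3/s.


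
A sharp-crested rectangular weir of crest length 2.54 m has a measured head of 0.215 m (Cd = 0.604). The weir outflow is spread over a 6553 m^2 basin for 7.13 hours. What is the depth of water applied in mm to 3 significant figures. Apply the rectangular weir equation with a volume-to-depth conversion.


Approach: apply the rectangular weir equation with a volume-to-depth conversion, Q = (2/3)*Cd*L*sqrt(2g)*H^1.5; d = Q*t/A * 1000.
Step 1 — weir discharge:
  Q = (2/3)*0.604*2.54*sqrt(2*9.81)*0.215^1.5 = 0.45163 m^3/s
Step 2 — volume: V = 0.45163 * 7.13*3600 = 11593 m^3
Step 3 — depth: d = V/A * 1000 = 11593/6553 * 1000 = 1770 mm
Therefore the depth of water applied = 1770 mm.


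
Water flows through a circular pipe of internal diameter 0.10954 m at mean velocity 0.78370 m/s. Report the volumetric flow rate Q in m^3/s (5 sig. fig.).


Approach: apply the continuity equation for pipe flow, Q = A * v with A = pi*(D/2)^2.
A = pi*(0.10954/2)^2 = 0.009424002 m^2
Q = 0.009424002 * 0.78370 = 0.0073856 m^3/s
Therefore the volumetric flow rate Q = 0.0073856 m^3/s.


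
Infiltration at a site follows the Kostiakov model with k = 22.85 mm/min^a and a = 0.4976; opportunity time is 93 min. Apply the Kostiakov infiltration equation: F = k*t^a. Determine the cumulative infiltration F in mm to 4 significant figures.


F = 22.85 * 93^0.4976 = 218.0 mm
Therefore the cumulative infiltration F = 218.0 mm.


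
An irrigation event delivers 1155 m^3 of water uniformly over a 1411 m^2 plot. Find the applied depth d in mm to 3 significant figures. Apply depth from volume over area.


Approach: apply depth from volume over area, d = (V/A)*1000.
d = (1155 / 1411) * 1000 = 819 mm
Therefore the applied depth d = 819 mm.


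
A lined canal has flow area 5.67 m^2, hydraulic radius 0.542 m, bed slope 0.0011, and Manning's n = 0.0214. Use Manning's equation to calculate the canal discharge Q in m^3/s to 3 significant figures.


Approach: apply Manning's equation, Q = (1/n)*A*R^(2/3)*S^(1/2).
Q = (1/0.0214) * 5.67 * 0.542^(2/3) * 0.0011^(1/2) = 5.84 m^3/s
Therefore the canal discharge Q = 5.84 m^3/s.


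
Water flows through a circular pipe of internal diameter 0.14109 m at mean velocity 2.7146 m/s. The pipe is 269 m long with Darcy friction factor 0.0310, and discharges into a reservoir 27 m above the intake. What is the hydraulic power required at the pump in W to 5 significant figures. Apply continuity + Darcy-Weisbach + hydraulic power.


Approach: apply continuity + Darcy-Weisbach + hydraulic power, Q = A*v; hf = f*(L/D)*(v^2/(2g)); H = static + hf; P = rho*g*Q*H.
Step 1 — flow rate (continuity, Q = A*v):
  A = pi*(0.14109/2)^2 = 0.01563444 m^2
  Q = 0.01563444 * 2.7146 = 0.04244125 m^3/s
Step 2 — friction head loss (Darcy-Weisbach):
  hf = 0.0310 * (269/0.14109) * (2.7146^2 / (2*9.81))
  hf = 22.19885 m
Step 3 — total head: H = 27 + 22.19885 = 49.19885 m
Step 4 — hydraulic power (P = rho*g*Q*H):
  P = 1000 * 9.81 * 0.04244125 * 49.19885 = 20484 W
Therefore the hydraulic power required at the pump = 20484 W.


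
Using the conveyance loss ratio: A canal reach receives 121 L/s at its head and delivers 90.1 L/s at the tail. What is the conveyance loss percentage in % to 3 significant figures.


Approach: apply the conveyance loss ratio, loss% = ((Q_head - Q_tail)/Q_head)*100.
loss = ((121 - 90.1)/121)*100 = 25.5 %
Therefore the conveyance loss percentage = 25.5 %.


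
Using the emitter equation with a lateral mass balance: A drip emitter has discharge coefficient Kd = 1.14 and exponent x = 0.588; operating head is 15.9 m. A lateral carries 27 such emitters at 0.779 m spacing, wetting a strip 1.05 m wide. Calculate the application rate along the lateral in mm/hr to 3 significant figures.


Approach: apply the emitter equation with a lateral mass balance, q = Kd*h^x; Q = n*q; rate = Q/(n*spacing*width).
Step 1 — single emitter flow (q = Kd*h^x):
  q = 1.14 * 15.9^0.588 = 5.7986 L/hr
Step 2 — total lateral flow: Q = 27 * 5.7986 = 156.56 L/hr
Step 3 — wetted area: A = 27 * 0.779 * 1.05 = 22.085 m^2
Step 4 — application rate: Q/A = 156.56/22.085 = 7.09 mm/hr
Therefore the application rate along the lateral = 7.09 mm/hr.


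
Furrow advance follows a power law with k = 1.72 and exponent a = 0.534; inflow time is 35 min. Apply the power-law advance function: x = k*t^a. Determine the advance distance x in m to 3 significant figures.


x = 1.72 * 35^0.534 = 11.5 m
Therefore the advance distance x = 11.5 m.


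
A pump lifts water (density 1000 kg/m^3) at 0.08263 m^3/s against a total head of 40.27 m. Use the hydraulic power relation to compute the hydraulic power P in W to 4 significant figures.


Approach: apply the hydraulic power relation, P = rho*g*Q*H.
P = 1000 * 9.81 * 0.08263 * 40.27 = 32640 W
Therefore the hydraulic power P = 32640 W.


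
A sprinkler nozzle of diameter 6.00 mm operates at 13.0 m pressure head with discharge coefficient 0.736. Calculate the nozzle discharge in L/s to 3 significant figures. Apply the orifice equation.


Approach: apply the orifice equation, Q = Cd*A*sqrt(2*g*h), A = pi*(d/2)^2.
A = pi*(6.00e-3/2)^2 = 2.8274e-05 m^2
Q = 0.736 * 2.8274e-05 * sqrt(2*9.81*13.0) * 1000 = 0.332 L/s
Therefore the nozzle discharge = 0.332 L/s.


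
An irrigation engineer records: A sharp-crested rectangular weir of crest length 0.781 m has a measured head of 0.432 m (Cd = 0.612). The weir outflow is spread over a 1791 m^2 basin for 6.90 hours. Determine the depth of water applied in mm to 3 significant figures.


Approach: apply the rectangular weir equation with a volume-to-depth conversion, Q = (2/3)*Cd*L*sqrt(2g)*H^1.5; d = Q*t/A * 1000.
Step 1 — weir discharge:
  Q = (2/3)*0.612*0.781*sqrt(2*9.81)*0.432^1.5 = 0.40076 m^3/s
Step 2 — volume: V = 0.40076 * 6.90*3600 = 9954.9 m^3
Step 3 — depth: d = V/A * 1000 = 9954.9/1791 * 1000 = 5560 mm
Therefore the depth of water applied = 5560 mm.


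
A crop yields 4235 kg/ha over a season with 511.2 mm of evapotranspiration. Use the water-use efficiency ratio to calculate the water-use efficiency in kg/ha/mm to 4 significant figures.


Approach: apply the water-use efficiency ratio, WUE = yield/ET.
WUE = 4235 / 511.2 = 8.284 kg/ha/mm
Therefore the water-use efficiency = 8.284 kg/ha/mm.


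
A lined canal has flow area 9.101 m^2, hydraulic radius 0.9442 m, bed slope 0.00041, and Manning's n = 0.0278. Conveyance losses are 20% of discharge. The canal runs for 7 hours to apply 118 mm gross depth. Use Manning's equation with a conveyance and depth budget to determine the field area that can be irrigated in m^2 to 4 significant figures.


Approach: apply Manning's equation with a conveyance and depth budget, Q = (1/n)*A*R^(2/3)*S^(1/2); Q_field = Q*(1-loss); Area = Q_field*t/(d/1000).
Step 1 — canal discharge (Manning's equation):
  Q = (1/0.0278) * 9.101 * 0.9442^(2/3) * 0.00041^(1/2) = 6.37988 m^3/s
Step 2 — delivered flow: Q_field = 6.37988*(1 - 20/100) = 5.10390 m^3/s
Step 3 — volume delivered: V = 5.10390 * 7*3600 = 128618 m^3
Step 4 — area served: A = V / (depth/1000) = 128618 / 0.118 = 1090000 m^2
Therefore the field area that can be irrigated = 1090000 m^2.


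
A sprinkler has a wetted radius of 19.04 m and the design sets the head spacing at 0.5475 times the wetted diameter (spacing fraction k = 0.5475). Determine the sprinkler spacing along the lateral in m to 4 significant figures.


Approach: apply the sprinkler spacing rule (spacing as a fraction of wetted diameter), S = k*(2*R).
S = 0.5475 * (2 * 19.04) = 20.85 m
Therefore the sprinkler spacing along the lateral = 20.85 m.


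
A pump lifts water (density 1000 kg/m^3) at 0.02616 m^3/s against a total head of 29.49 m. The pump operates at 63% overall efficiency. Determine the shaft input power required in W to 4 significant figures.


Approach: apply hydraulic power then efficiency conversion, P = rho*g*Q*H; P_in = P/eta.
Step 1 — hydraulic power (P = rho*g*Q*H):
  P = 1000 * 9.81 * 0.02616 * 29.49 = 7568.01 W
Step 2 — input power: P_in = P/eta = 7568.01 / 0.63 = 12010 W
Therefore the shaft input power required = 12010 W.


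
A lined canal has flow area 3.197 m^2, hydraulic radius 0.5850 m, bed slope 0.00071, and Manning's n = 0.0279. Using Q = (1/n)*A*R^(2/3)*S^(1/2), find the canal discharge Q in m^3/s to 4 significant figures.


Q = (1/0.0279) * 3.197 * 0.5850^(2/3) * 0.00071^(1/2) = 2.136 m^3/s
Therefore the canal discharge Q = 2.136 m^3/s.


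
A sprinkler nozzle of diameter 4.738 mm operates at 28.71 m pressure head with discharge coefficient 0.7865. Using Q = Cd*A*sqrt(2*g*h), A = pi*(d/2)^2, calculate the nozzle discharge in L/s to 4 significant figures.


A = pi*(4.738e-3/2)^2 = 1.76311e-05 m^2
Q = 0.7865 * 1.76311e-05 * sqrt(2*9.81*28.71) * 1000 = 0.3291 L/s
Therefore the nozzle discharge = 0.3291 L/s.


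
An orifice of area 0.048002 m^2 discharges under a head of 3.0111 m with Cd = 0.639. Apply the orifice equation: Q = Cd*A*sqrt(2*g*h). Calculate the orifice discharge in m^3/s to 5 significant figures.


Q = 0.639 * 0.048002 * sqrt(2*9.81*3.0111) = 0.23576 m^3/s
Therefore the orifice discharge = 0.23576 m^3/s.


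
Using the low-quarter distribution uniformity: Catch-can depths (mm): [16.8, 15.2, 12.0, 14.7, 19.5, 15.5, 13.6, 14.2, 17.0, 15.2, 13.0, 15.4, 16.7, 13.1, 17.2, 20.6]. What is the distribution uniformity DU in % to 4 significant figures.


Approach: apply the low-quarter distribution uniformity, DU = (mean of lowest quarter of readings / overall mean)*100.
sorted lowest 4 of 16: [12.0, 13.0, 13.1, 13.6] -> mean = 12.9250 mm
overall mean = 15.6062 mm
DU = (12.9250/15.6062)*100 = 82.82 %
Therefore the distribution uniformity DU = 82.82 %.


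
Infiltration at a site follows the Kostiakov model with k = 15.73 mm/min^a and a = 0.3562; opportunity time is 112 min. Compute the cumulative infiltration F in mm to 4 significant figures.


Approach: apply the Kostiakov infiltration equation, F = k*t^a.
F = 15.73 * 112^0.3562 = 84.46 mm
Therefore the cumulative infiltration F = 84.46 mm.


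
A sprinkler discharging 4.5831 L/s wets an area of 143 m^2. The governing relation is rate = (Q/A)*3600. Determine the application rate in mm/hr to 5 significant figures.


rate = (4.5831 / 143) * 3600 = 115.38 mm/hr
Therefore the application rate = 115.38 mm/hr.


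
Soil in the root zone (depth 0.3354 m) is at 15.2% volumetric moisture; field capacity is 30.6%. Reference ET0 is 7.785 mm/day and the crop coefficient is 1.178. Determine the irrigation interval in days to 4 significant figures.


Approach: apply soil-water budget scheduling, SMD = (FC-theta)/100*depth*1000; ETc = ET0*Kc; interval = SMD/ETc.
Step 1 — soil moisture deficit:
  SMD = (30.6 - 15.2)/100 * 0.3354 * 1000 = 51.6516 mm
Step 2 — daily crop ET (ETc = ET0*Kc):
  ETc = 7.785 * 1.178 = 9.17073 mm/day
Step 3 — irrigation interval (SMD/ETc):
  interval = 51.6516 / 9.17073 = 5.632 days
Therefore the irrigation interval = 5.632 days.


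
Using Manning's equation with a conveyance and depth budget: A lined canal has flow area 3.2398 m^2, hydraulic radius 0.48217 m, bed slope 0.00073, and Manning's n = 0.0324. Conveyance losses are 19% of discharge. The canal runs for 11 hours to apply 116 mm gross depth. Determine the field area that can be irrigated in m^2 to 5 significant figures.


Approach: apply Manning's equation with a conveyance and depth budget, Q = (1/n)*A*R^(2/3)*S^(1/2); Q_field = Q*(1-loss); Area = Q_field*t/(d/1000).
Step 1 — canal discharge (Manning's equation):
  Q = (1/0.0324) * 3.2398 * 0.48217^(2/3) * 0.00073^(1/2) = 1.661249 m^3/s
Step 2 — delivered flow: Q_field = 1.661249*(1 - 19/100) = 1.345612 m^3/s
Step 3 — volume delivered: V = 1.345612 * 11*3600 = 53286.22 m^3
Step 4 — area served: A = V / (depth/1000) = 53286.22 / 0.116 = 459360 m^2
Therefore the field area that can be irrigated = 459360 m^2.


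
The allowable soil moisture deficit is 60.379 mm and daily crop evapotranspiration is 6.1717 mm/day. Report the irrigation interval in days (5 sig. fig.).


Approach: apply the irrigation interval relation, interval = SMD / ETc.
interval = 60.379 / 6.1717 = 9.7832 days
Therefore the irrigation interval = 9.7832 days.


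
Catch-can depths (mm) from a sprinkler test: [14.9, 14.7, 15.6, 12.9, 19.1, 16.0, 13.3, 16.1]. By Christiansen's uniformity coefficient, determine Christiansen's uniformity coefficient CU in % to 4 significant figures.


Approach: apply Christiansen's uniformity coefficient, CU = (1 - mean_abs_deviation/mean)*100.
mean = 15.3250 mm
mean |d_i - mean| = 1.37500 mm
CU = (1 - 1.37500/15.3250)*100 = 91.03 %
Therefore Christiansen's uniformity coefficient CU = 91.03 %.
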